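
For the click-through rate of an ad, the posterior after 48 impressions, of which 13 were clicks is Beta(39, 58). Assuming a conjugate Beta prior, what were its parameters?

Beta(26, 23)

A Beta(α, β) prior with s successes and f failures in binomial data gives a Beta(α+s, β+f) posterior.
Subtract the data counts: 39−13=26, 58−35=23.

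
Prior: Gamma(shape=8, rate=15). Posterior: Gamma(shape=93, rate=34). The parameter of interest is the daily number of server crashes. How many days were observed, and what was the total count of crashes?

Gamma–Poisson conjugacy: posterior shape = α + Σxᵢ, posterior rate = β + n.
Matching: Σxᵢ = 93 − 8 = 85 and n = 34 − 15 = 19.

n = 19 days with total 85 crashes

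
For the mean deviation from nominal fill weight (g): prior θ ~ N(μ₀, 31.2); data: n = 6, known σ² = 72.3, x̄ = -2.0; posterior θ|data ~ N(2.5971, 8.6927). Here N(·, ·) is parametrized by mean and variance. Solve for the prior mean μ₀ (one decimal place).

μ₀ = 14.5

With known observation variance, the Normal–Normal posterior has precision τ_n = τ₀ + n/σ² and mean μ_n = (τ₀μ₀ + (n/σ²)x̄)/τ_n.
Here τ₀ = 1/31.2 = 0.032051 and τ_data = 6/72.3 = 0.082988, so τ_n = 0.115039.
Rearranging for μ₀: μ₀ = (μ_n·τ_n − τ_data·x̄)/τ₀ = (2.5971·0.115039 − 0.082988·-2.0) / 0.032051 = 0.464744/0.032051 ≈ 14.5.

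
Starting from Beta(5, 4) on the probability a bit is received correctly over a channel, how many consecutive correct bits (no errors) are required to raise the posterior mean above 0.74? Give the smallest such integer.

k = 7

After k correct bits and 0 errors the posterior is Beta(5+k, 4), with mean (5+k)/(5+4+k).
Set (5+k)/(9+k) > 0.74 and solve: k > (0.74·9 − 5)/(1 − 0.74) = 6.385.
The smallest integer exceeding 6.385 is 7, and checking k=7: (12)/(16) = 0.7500 > 0.74.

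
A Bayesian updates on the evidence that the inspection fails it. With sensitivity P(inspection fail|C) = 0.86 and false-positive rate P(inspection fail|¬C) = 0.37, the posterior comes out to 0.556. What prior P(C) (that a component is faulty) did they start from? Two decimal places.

P(C) = 0.35

In odds form, posterior odds = prior odds × likelihood ratio, so prior odds = posterior odds ÷ LR.
Posterior odds = 0.556/(1−0.556) = 1.2523. LR = 0.86/0.37 = 2.3243.
Prior odds = 1.2523/2.3243 = 0.5388, so P(C) = 0.5388/(1+0.5388) ≈ 0.35.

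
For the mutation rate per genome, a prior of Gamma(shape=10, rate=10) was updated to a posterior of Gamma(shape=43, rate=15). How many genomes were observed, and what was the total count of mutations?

Gamma–Poisson conjugacy: posterior shape = α + Σxᵢ, posterior rate = β + n.
Matching: Σxᵢ = 43 − 10 = 33 and n = 15 − 10 = 5.

n = 5 genomes with total 33 mutations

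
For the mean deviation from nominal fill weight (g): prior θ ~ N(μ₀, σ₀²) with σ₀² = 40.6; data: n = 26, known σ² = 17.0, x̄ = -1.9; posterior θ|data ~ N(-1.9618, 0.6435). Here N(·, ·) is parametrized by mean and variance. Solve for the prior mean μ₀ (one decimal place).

With known observation variance, the Normal–Normal posterior has precision τ_n = τ₀ + n/σ² and mean μ_n = (τ₀μ₀ + (n/σ²)x̄)/τ_n.
Here τ₀ = 1/40.6 = 0.024631 and τ_data = 26/17.0 = 1.529412, so τ_n = 1.554043.
Rearranging for μ₀: μ₀ = (μ_n·τ_n − τ_data·x̄)/τ₀ = (-1.9618·1.554043 − 1.529412·-1.9) / 0.024631 = -0.142839/0.024631 ≈ -5.8.

μ₀ = -5.8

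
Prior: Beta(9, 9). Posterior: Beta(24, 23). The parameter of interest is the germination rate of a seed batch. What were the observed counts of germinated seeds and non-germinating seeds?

Under Beta–binomial conjugacy the posterior parameters are (a+s, b+f).
So s = 24 − 9 = 15 and f = 23 − 9 = 14.

15 germinated seeds and 14 non-germinating seeds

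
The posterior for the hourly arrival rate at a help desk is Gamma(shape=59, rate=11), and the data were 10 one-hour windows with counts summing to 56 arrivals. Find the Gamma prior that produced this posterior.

Gamma(shape=3, rate=1)

A Gamma(α, β) prior (rate parametrization) on a Poisson rate with n observations summing to S gives posterior Gamma(α+S, β+n).
So α = 59 − 56 = 3 and β = 11 − 10 = 1.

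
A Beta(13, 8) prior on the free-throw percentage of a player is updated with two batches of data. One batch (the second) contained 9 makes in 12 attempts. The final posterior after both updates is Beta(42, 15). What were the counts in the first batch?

20 makes and 4 misses

Because Beta–binomial updating is additive in the counts, the combined data contributed (α_post−α_prior, β_post−β_prior) successes and failures.
Total across both batches: 42−13=29 makes, 15−8=7 misses.
Subtract the second batch: 29−9=20 makes and 7−3=4 misses.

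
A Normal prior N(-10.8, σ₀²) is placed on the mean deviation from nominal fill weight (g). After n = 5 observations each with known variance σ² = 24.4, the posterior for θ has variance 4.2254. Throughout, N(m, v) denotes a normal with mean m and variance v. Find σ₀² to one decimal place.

σ₀² = 31.5

For the Normal–Normal model with known σ², precisions add: τ_n = τ₀ + n/σ².
So 1/σ₀² = 1/4.2254 − 5/24.4 = 0.236664 − 0.204918 = 0.031746.
Hence σ₀² = 1/0.031746 ≈ 31.5.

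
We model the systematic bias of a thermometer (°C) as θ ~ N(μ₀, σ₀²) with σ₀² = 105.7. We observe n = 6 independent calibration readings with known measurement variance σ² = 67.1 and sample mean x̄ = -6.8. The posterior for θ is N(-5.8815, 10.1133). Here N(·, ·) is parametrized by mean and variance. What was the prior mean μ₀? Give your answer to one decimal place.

μ₀ = 2.8

The posterior mean is a precision-weighted average: μ_n = (τ₀μ₀ + τ_data·x̄)/(τ₀+τ_data), with τ₀=1/σ₀² and τ_data=n/σ².
Here τ₀ = 1/105.7 = 0.009461 and τ_data = 6/67.1 = 0.089419, so τ_n = 0.098880.
Rearranging for μ₀: μ₀ = (μ_n·τ_n − τ_data·x̄)/τ₀ = (-5.8815·0.098880 − 0.089419·-6.8) / 0.009461 = 0.026486/0.009461 ≈ 2.8.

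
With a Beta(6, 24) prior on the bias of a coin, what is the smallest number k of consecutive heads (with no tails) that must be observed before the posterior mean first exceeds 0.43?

After k heads and 0 tails the posterior is Beta(6+k, 24), with mean (6+k)/(6+24+k).
Set (6+k)/(30+k) > 0.43 and solve: k > (0.43·30 − 6)/(1 − 0.43) = 12.105.
The smallest integer exceeding 12.105 is 13.

k = 13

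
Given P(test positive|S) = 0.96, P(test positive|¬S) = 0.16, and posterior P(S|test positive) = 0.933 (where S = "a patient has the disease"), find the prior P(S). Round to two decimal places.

In odds form, posterior odds = prior odds × likelihood ratio, so prior odds = posterior odds ÷ LR.
Posterior odds = 0.933/(1−0.933) = 13.9254. LR = 0.96/0.16 = 6.0000.
Prior odds = 13.9254/6.0000 = 2.3209, so P(S) = 2.3209/(1+2.3209) ≈ 0.70.

P(S) = 0.70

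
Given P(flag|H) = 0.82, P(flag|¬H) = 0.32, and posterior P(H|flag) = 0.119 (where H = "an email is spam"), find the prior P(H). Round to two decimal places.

In odds form, posterior odds = prior odds × likelihood ratio, so prior odds = posterior odds ÷ LR.
Posterior odds = 0.119/(1−0.119) = 0.1351. LR = 0.82/0.32 = 2.5625.
Prior odds = 0.1351/2.5625 = 0.0527, so P(H) = 0.0527/(1+0.0527) ≈ 0.05.

P(H) = 0.05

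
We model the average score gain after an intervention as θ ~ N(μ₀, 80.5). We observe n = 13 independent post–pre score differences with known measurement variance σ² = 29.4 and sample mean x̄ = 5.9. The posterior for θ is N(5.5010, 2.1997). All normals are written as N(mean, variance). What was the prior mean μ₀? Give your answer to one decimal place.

With known observation variance, the Normal–Normal posterior has precision τ_n = τ₀ + n/σ² and mean μ_n = (τ₀μ₀ + (n/σ²)x̄)/τ_n.
Here τ₀ = 1/80.5 = 0.012422 and τ_data = 13/29.4 = 0.442177, so τ_n = 0.454599.
Rearranging for μ₀: μ₀ = (μ_n·τ_n − τ_data·x̄)/τ₀ = (5.5010·0.454599 − 0.442177·5.9) / 0.012422 = -0.108095/0.012422 ≈ -8.7.

μ₀ = -8.7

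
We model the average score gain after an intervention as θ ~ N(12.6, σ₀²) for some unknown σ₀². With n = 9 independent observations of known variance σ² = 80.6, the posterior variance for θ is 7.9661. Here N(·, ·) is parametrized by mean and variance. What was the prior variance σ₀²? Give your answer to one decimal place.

σ₀² = 72.1

Posterior precision equals prior precision plus data precision: 1/σ_n² = 1/σ₀² + n/σ².
So 1/σ₀² = 1/7.9661 − 9/80.6 = 0.125532 − 0.111663 = 0.013869.
Hence σ₀² = 1/0.013869 ≈ 72.1.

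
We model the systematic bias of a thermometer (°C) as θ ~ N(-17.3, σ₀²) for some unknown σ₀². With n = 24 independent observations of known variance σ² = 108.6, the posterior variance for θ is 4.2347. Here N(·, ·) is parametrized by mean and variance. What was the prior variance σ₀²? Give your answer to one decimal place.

σ₀² = 66.0

For the Normal–Normal model with known σ², precisions add: τ_n = τ₀ + n/σ².
So 1/σ₀² = 1/4.2347 − 24/108.6 = 0.236144 − 0.220994 = 0.015150.
Hence σ₀² = 1/0.015150 ≈ 66.0.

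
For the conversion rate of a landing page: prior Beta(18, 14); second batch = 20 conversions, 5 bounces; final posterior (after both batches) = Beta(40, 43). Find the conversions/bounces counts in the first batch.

Because Beta–binomial updating is additive in the counts, the combined data contributed (α_post−α_prior, β_post−β_prior) successes and failures.
Total across both batches: 40−18=22 conversions, 43−14=29 bounces.
Subtract the second batch: 22−20=2 conversions and 29−5=24 bounces.

2 conversions and 24 bounces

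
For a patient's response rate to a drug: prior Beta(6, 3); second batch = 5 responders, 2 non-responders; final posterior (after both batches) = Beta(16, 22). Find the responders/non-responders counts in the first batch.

Sequential conjugate updates are equivalent to a single update on the pooled data, so total successes = posterior α − prior α and total failures = posterior β − prior β.
Total across both batches: 16−6=10 responders, 22−3=19 non-responders.
Subtract the second batch: 10−5=5 responders and 19−2=17 non-responders.

5 responders and 17 non-responders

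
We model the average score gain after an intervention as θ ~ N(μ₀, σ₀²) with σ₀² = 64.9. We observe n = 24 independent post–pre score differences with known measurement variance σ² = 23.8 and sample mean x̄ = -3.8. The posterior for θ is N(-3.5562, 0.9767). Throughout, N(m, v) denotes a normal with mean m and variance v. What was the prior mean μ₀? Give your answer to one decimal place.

μ₀ = 12.4

The posterior mean is a precision-weighted average: μ_n = (τ₀μ₀ + τ_data·x̄)/(τ₀+τ_data), with τ₀=1/σ₀² and τ_data=n/σ².
Here τ₀ = 1/64.9 = 0.015408 and τ_data = 24/23.8 = 1.008403, so τ_n = 1.023811.
Rearranging for μ₀: μ₀ = (μ_n·τ_n − τ_data·x̄)/τ₀ = (-3.5562·1.023811 − 1.008403·-3.8) / 0.015408 = 0.191055/0.015408 ≈ 12.4.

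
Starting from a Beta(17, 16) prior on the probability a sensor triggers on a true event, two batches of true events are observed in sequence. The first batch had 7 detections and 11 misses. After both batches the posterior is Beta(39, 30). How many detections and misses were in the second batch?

15 detections and 3 misses

Sequential conjugate updates are equivalent to a single update on the pooled data, so total successes = posterior α − prior α and total failures = posterior β − prior β.
Total across both batches: 39−17=22 detections, 30−16=14 misses.
Subtract the first batch: 22−7=15 detections and 14−11=3 misses.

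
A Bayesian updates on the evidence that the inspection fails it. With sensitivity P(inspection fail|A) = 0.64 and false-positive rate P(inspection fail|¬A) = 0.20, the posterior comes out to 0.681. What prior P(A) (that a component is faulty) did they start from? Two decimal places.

P(A) = 0.40

Bayes' rule in odds form gives O(A|E) = O(A)·[P(E|A)/P(E|¬A)], hence O(A) = O(A|E)/LR.
Posterior odds = 0.681/(1−0.681) = 2.1348. LR = 0.64/0.20 = 3.2000.
Prior odds = 2.1348/3.2000 = 0.6671, so P(A) = 0.6671/(1+0.6671) ≈ 0.40.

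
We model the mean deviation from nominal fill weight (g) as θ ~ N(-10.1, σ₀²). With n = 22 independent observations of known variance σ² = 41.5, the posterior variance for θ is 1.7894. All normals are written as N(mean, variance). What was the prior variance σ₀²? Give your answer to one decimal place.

Posterior precision equals prior precision plus data precision: 1/σ_n² = 1/σ₀² + n/σ².
So 1/σ₀² = 1/1.7894 − 22/41.5 = 0.558847 − 0.530120 = 0.028727.
Hence σ₀² = 1/0.028727 ≈ 34.8.

σ₀² = 34.8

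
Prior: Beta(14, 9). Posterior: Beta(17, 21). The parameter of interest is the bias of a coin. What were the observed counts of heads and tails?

3 heads and 12 tails

A Beta(a, b) prior with s successes and f failures in binomial data gives a Beta(a+s, b+f) posterior.
Match parameters: s=17−14=3, f=21−9=12.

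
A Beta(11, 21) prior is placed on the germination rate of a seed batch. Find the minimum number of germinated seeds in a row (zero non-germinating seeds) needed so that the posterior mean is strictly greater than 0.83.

k = 92

After k germinated seeds and 0 non-germinating seeds the posterior is Beta(11+k, 21), with mean (11+k)/(11+21+k).
Set (11+k)/(32+k) > 0.83 and solve: k > (0.83·32 − 11)/(1 − 0.83) = 91.529.
The smallest integer exceeding 91.529 is 92, and checking k=92: (103)/(124) = 0.8306 > 0.83.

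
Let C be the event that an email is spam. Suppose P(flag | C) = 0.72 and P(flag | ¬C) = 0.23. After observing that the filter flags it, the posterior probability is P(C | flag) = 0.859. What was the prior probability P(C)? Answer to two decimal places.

P(C) = 0.66

Bayes' rule in odds form gives O(C|E) = O(C)·[P(E|C)/P(E|¬C)], hence O(C) = O(C|E)/LR.
Posterior odds = 0.859/(1−0.859) = 6.0922. LR = 0.72/0.23 = 3.1304.
Prior odds = 6.0922/3.1304 = 1.9461, so P(C) = 1.9461/(1+1.9461) ≈ 0.66.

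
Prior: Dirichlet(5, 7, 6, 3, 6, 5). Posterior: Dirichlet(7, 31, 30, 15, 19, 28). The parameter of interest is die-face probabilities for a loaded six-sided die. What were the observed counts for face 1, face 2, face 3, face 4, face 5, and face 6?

For a Dirichlet(α) prior with multinomial counts c, the posterior is Dirichlet(α + c) componentwise.
Counts are posterior − prior componentwise: 7−5=2, 31−7=24, 30−6=24, 15−3=12, 19−6=13, 28−5=23.

counts (2, 24, 24, 12, 13, 23)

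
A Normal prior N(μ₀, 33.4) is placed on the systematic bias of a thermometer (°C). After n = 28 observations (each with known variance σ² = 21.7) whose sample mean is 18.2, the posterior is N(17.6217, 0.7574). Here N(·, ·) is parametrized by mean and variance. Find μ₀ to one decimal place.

The posterior mean is a precision-weighted average: μ_n = (τ₀μ₀ + τ_data·x̄)/(τ₀+τ_data), with τ₀=1/σ₀² and τ_data=n/σ².
Here τ₀ = 1/33.4 = 0.029940 and τ_data = 28/21.7 = 1.290323, so τ_n = 1.320263.
Rearranging for μ₀: μ₀ = (μ_n·τ_n − τ_data·x̄)/τ₀ = (17.6217·1.320263 − 1.290323·18.2) / 0.029940 = -0.218600/0.029940 ≈ -7.3.

μ₀ = -7.3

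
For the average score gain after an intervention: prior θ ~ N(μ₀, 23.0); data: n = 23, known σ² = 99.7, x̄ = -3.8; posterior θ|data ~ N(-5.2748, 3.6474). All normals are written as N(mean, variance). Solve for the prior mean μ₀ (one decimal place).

The posterior mean is a precision-weighted average: μ_n = (τ₀μ₀ + τ_data·x̄)/(τ₀+τ_data), with τ₀=1/σ₀² and τ_data=n/σ².
Here τ₀ = 1/23.0 = 0.043478 and τ_data = 23/99.7 = 0.230692, so τ_n = 0.274170.
Rearranging for μ₀: μ₀ = (μ_n·τ_n − τ_data·x̄)/τ₀ = (-5.2748·0.274170 − 0.230692·-3.8) / 0.043478 = -0.569562/0.043478 ≈ -13.1.

μ₀ = -13.1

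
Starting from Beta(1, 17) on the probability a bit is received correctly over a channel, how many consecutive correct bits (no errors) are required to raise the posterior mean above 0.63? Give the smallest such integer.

After k correct bits and 0 errors the posterior is Beta(1+k, 17), with mean (1+k)/(1+17+k).
Set (1+k)/(18+k) > 0.63 and solve: k > (0.63·18 − 1)/(1 − 0.63) = 27.946.
The smallest integer exceeding 27.946 is 28, and checking k=28: (29)/(46) = 0.6304 > 0.63.

k = 28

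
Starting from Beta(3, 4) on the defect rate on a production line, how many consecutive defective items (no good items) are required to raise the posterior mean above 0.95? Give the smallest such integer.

After k defective items and 0 good items the posterior is Beta(3+k, 4), with mean (3+k)/(3+4+k).
Set (3+k)/(7+k) > 0.95 and solve: k > (0.95·7 − 3)/(1 − 0.95) = 73.000.
The smallest integer exceeding 73.000 is 74.

k = 74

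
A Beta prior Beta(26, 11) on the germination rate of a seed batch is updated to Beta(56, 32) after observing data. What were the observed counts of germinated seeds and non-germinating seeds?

A Beta(a, b) prior with s successes and f failures in binomial data gives a Beta(a+s, b+f) posterior.
So s = 56 − 26 = 30 and f = 32 − 11 = 21.

30 germinated seeds and 21 non-germinating seeds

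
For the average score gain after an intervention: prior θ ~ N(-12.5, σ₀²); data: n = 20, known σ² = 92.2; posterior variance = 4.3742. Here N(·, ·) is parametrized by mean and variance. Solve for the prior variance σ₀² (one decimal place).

σ₀² = 85.5

Posterior precision equals prior precision plus data precision: 1/σ_n² = 1/σ₀² + n/σ².
So 1/σ₀² = 1/4.3742 − 20/92.2 = 0.228613 − 0.216920 = 0.011693.
Hence σ₀² = 1/0.011693 ≈ 85.5.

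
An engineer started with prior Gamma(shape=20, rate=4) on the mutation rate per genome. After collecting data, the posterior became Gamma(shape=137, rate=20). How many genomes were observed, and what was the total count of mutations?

n = 16 genomes with total 117 mutations

A Gamma(α, β) prior (rate parametrization) on a Poisson rate with n observations summing to S gives posterior Gamma(α+S, β+n).
Matching: Σxᵢ = 137 − 20 = 117 and n = 20 − 4 = 16.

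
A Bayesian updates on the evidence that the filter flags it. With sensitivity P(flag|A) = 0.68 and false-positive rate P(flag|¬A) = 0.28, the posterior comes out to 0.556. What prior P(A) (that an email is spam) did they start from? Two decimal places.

P(A) = 0.34

In odds form, posterior odds = prior odds × likelihood ratio, so prior odds = posterior odds ÷ LR.
Posterior odds = 0.556/(1−0.556) = 1.2523. LR = 0.68/0.28 = 2.4286.
Prior odds = 1.2523/2.4286 = 0.5156, so P(A) = 0.5156/(1+0.5156) ≈ 0.34.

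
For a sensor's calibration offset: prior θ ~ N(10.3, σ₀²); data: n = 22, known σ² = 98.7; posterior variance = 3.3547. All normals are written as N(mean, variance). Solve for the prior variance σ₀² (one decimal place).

For the Normal–Normal model with known σ², precisions add: τ_n = τ₀ + n/σ².
So 1/σ₀² = 1/3.3547 − 22/98.7 = 0.298089 − 0.222898 = 0.075191.
Hence σ₀² = 1/0.075191 ≈ 13.3.

σ₀² = 13.3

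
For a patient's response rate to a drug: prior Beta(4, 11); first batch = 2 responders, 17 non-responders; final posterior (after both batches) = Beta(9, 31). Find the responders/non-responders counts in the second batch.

Because Beta–binomial updating is additive in the counts, the combined data contributed (α_post−α_prior, β_post−β_prior) successes and failures.
Total across both batches: 9−4=5 responders, 31−11=20 non-responders.
Subtract the first batch: 5−2=3 responders and 20−17=3 non-responders.

3 responders and 3 non-responders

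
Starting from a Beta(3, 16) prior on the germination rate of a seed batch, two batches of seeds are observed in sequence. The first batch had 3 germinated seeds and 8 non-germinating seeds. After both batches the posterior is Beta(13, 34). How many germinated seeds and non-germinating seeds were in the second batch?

7 germinated seeds and 10 non-germinating seeds

Because Beta–binomial updating is additive in the counts, the combined data contributed (α_post−α_prior, β_post−β_prior) successes and failures.
Total across both batches: 13−3=10 germinated seeds, 34−16=18 non-germinating seeds.
Subtract the first batch: 10−3=7 germinated seeds and 18−8=10 non-germinating seeds.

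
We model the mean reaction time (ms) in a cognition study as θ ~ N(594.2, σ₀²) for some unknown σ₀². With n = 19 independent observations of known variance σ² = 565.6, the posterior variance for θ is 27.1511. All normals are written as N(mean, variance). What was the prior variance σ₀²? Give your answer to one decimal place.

σ₀² = 308.8

For the Normal–Normal model with known σ², precisions add: τ_n = τ₀ + n/σ².
So 1/σ₀² = 1/27.1511 − 19/565.6 = 0.036831 − 0.033593 = 0.003238.
Hence σ₀² = 1/0.003238 ≈ 308.8.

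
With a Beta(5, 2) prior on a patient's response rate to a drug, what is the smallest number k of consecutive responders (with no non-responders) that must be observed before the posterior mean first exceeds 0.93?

After k responders and 0 non-responders the posterior is Beta(5+k, 2), with mean (5+k)/(5+2+k).
Set (5+k)/(7+k) > 0.93 and solve: k > (0.93·7 − 5)/(1 − 0.93) = 21.571.
The smallest integer exceeding 21.571 is 22.

k = 22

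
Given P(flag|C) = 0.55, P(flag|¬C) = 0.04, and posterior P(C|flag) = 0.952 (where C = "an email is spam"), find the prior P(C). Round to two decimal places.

P(C) = 0.59

In odds form, posterior odds = prior odds × likelihood ratio, so prior odds = posterior odds ÷ LR.
Posterior odds = 0.952/(1−0.952) = 19.8333. LR = 0.55/0.04 = 13.7500.
Prior odds = 19.8333/13.7500 = 1.4424, so P(C) = 1.4424/(1+1.4424) ≈ 0.59.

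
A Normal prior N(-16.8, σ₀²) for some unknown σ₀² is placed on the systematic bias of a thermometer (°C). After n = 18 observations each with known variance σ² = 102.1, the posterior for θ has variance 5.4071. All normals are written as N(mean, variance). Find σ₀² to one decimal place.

σ₀² = 115.7

For the Normal–Normal model with known σ², precisions add: τ_n = τ₀ + n/σ².
So 1/σ₀² = 1/5.4071 − 18/102.1 = 0.184942 − 0.176298 = 0.008644.
Hence σ₀² = 1/0.008644 ≈ 115.7.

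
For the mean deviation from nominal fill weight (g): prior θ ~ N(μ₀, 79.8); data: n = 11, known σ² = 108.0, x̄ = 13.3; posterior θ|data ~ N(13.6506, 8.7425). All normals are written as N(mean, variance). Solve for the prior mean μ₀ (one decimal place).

The posterior mean is a precision-weighted average: μ_n = (τ₀μ₀ + τ_data·x̄)/(τ₀+τ_data), with τ₀=1/σ₀² and τ_data=n/σ².
Here τ₀ = 1/79.8 = 0.012531 and τ_data = 11/108.0 = 0.101852, so τ_n = 0.114383.
Rearranging for μ₀: μ₀ = (μ_n·τ_n − τ_data·x̄)/τ₀ = (13.6506·0.114383 − 0.101852·13.3) / 0.012531 = 0.206765/0.012531 ≈ 16.5.

μ₀ = 16.5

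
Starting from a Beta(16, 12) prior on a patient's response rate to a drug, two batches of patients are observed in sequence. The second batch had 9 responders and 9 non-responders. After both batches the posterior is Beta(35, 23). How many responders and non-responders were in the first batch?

Sequential conjugate updates are equivalent to a single update on the pooled data, so total successes = posterior α − prior α and total failures = posterior β − prior β.
Total across both batches: 35−16=19 responders, 23−12=11 non-responders.
Subtract the second batch: 19−9=10 responders and 11−9=2 non-responders.

10 responders and 2 non-responders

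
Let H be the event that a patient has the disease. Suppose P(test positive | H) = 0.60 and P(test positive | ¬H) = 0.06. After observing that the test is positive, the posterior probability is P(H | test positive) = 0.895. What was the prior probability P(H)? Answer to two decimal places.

Bayes' rule in odds form gives O(H|E) = O(H)·[P(E|H)/P(E|¬H)], hence O(H) = O(H|E)/LR.
Posterior odds = 0.895/(1−0.895) = 8.5238. LR = 0.60/0.06 = 10.0000.
Prior odds = 8.5238/10.0000 = 0.8524, so P(H) = 0.8524/(1+0.8524) ≈ 0.46.

P(H) = 0.46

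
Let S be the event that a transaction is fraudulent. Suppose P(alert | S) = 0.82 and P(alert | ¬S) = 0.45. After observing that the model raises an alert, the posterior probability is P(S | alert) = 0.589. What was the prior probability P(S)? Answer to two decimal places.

P(S) = 0.44

In odds form, posterior odds = prior odds × likelihood ratio, so prior odds = posterior odds ÷ LR.
Posterior odds = 0.589/(1−0.589) = 1.4331. LR = 0.82/0.45 = 1.8222.
Prior odds = 1.4331/1.8222 = 0.7865, so P(S) = 0.7865/(1+0.7865) ≈ 0.44.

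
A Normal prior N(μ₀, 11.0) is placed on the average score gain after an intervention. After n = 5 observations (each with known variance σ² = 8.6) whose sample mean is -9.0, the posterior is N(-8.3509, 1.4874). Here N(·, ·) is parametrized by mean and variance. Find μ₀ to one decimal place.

The posterior mean is a precision-weighted average: μ_n = (τ₀μ₀ + τ_data·x̄)/(τ₀+τ_data), with τ₀=1/σ₀² and τ_data=n/σ².
Here τ₀ = 1/11.0 = 0.090909 and τ_data = 5/8.6 = 0.581395, so τ_n = 0.672304.
Rearranging for μ₀: μ₀ = (μ_n·τ_n − τ_data·x̄)/τ₀ = (-8.3509·0.672304 − 0.581395·-9.0) / 0.090909 = -0.381788/0.090909 ≈ -4.2.

μ₀ = -4.2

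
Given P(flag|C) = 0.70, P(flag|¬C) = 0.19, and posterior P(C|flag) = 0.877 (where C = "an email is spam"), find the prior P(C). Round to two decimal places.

P(C) = 0.66

Bayes' rule in odds form gives O(C|E) = O(C)·[P(E|C)/P(E|¬C)], hence O(C) = O(C|E)/LR.
Posterior odds = 0.877/(1−0.877) = 7.1301. LR = 0.70/0.19 = 3.6842.
Prior odds = 7.1301/3.6842 = 1.9353, so P(C) = 1.9353/(1+1.9353) ≈ 0.66.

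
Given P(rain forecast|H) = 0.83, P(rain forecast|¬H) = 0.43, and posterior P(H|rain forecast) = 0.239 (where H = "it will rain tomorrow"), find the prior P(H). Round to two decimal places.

P(H) = 0.14

In odds form, posterior odds = prior odds × likelihood ratio, so prior odds = posterior odds ÷ LR.
Posterior odds = 0.239/(1−0.239) = 0.3141. LR = 0.83/0.43 = 1.9302.
Prior odds = 0.3141/1.9302 = 0.1627, so P(H) = 0.1627/(1+0.1627) ≈ 0.14.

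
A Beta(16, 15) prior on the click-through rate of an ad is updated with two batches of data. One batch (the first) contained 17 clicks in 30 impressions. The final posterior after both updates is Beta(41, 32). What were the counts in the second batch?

Sequential conjugate updates are equivalent to a single update on the pooled data, so total successes = posterior α − prior α and total failures = posterior β − prior β.
Total across both batches: 41−16=25 clicks, 32−15=17 non-clicks.
Subtract the first batch: 25−17=8 clicks and 17−13=4 non-clicks.

8 clicks and 4 non-clicks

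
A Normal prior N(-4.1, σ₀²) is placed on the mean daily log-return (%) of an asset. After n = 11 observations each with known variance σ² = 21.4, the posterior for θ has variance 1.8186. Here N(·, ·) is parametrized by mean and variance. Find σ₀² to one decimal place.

Posterior precision equals prior precision plus data precision: 1/σ_n² = 1/σ₀² + n/σ².
So 1/σ₀² = 1/1.8186 − 11/21.4 = 0.549874 − 0.514019 = 0.035855.
Hence σ₀² = 1/0.035855 ≈ 27.9.

σ₀² = 27.9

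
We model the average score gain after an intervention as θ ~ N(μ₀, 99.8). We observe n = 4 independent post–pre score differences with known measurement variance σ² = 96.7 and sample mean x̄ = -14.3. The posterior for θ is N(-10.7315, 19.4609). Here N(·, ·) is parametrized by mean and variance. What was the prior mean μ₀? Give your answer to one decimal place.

With known observation variance, the Normal–Normal posterior has precision τ_n = τ₀ + n/σ² and mean μ_n = (τ₀μ₀ + (n/σ²)x̄)/τ_n.
Here τ₀ = 1/99.8 = 0.010020 and τ_data = 4/96.7 = 0.041365, so τ_n = 0.051385.
Rearranging for μ₀: μ₀ = (μ_n·τ_n − τ_data·x̄)/τ₀ = (-10.7315·0.051385 − 0.041365·-14.3) / 0.010020 = 0.040081/0.010020 ≈ 4.0.

μ₀ = 4.0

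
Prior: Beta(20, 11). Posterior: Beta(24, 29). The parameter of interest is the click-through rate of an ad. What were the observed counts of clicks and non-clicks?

A Beta(a, b) prior with s successes and f failures in binomial data gives a Beta(a+s, b+f) posterior.
Match parameters: s=24−20=4, f=29−11=18.

4 clicks and 18 non-clicks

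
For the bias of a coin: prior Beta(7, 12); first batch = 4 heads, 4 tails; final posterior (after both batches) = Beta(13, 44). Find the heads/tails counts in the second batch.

Sequential conjugate updates are equivalent to a single update on the pooled data, so total successes = posterior α − prior α and total failures = posterior β − prior β.
Total across both batches: 13−7=6 heads, 44−12=32 tails.
Subtract the first batch: 6−4=2 heads and 32−4=28 tails.

2 heads and 28 tails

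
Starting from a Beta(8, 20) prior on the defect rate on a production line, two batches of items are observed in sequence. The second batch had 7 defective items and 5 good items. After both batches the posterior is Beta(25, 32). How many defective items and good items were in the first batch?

Sequential conjugate updates are equivalent to a single update on the pooled data, so total successes = posterior α − prior α and total failures = posterior β − prior β.
Total across both batches: 25−8=17 defective items, 32−20=12 good items.
Subtract the second batch: 17−7=10 defective items and 12−5=7 good items.

10 defective items and 7 good items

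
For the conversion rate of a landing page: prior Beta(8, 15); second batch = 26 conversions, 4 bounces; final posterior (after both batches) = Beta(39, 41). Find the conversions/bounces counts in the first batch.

5 conversions and 22 bounces

Sequential conjugate updates are equivalent to a single update on the pooled data, so total successes = posterior α − prior α and total failures = posterior β − prior β.
Total across both batches: 39−8=31 conversions, 41−15=26 bounces.
Subtract the second batch: 31−26=5 conversions and 26−4=22 bounces.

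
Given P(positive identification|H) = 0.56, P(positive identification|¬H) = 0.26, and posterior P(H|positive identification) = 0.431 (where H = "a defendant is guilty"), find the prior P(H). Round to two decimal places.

P(H) = 0.26

Bayes' rule in odds form gives O(H|E) = O(H)·[P(E|H)/P(E|¬H)], hence O(H) = O(H|E)/LR.
Posterior odds = 0.431/(1−0.431) = 0.7575. LR = 0.56/0.26 = 2.1538.
Prior odds = 0.7575/2.1538 = 0.3517, so P(H) = 0.3517/(1+0.3517) ≈ 0.26.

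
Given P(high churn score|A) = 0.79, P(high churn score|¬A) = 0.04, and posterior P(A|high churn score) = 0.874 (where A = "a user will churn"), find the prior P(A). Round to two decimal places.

In odds form, posterior odds = prior odds × likelihood ratio, so prior odds = posterior odds ÷ LR.
Posterior odds = 0.874/(1−0.874) = 6.9365. LR = 0.79/0.04 = 19.7500.
Prior odds = 6.9365/19.7500 = 0.3512, so P(A) = 0.3512/(1+0.3512) ≈ 0.26.

P(A) = 0.26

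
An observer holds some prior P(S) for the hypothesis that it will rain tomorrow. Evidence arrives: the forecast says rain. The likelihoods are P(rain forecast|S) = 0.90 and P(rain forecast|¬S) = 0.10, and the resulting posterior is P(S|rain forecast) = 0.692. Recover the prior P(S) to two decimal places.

In odds form, posterior odds = prior odds × likelihood ratio, so prior odds = posterior odds ÷ LR.
Posterior odds = 0.692/(1−0.692) = 2.2468. LR = 0.90/0.10 = 9.0000.
Prior odds = 2.2468/9.0000 = 0.2496, so P(S) = 0.2496/(1+0.2496) ≈ 0.20.

P(S) = 0.20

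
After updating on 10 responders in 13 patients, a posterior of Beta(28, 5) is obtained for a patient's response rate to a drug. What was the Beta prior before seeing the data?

Beta is conjugate to the binomial likelihood: posterior = Beta(a+s, b+f).
Subtract the data counts: 28−10=18, 5−3=2.

Beta(18, 2)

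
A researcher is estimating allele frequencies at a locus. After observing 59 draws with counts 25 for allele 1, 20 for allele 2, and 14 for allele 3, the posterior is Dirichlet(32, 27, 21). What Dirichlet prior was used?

For a Dirichlet(α) prior with multinomial counts c, the posterior is Dirichlet(α + c) componentwise.
Subtract each count from the matching posterior parameter: 32−25=7, 27−20=7, 21−14=7.

Dirichlet(7, 7, 7)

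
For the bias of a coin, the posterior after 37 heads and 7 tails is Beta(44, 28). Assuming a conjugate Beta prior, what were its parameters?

Beta is conjugate to the binomial likelihood: posterior = Beta(a+s, b+f).
Subtract the data counts: 44−37=7, 28−7=21.

Beta(7, 21)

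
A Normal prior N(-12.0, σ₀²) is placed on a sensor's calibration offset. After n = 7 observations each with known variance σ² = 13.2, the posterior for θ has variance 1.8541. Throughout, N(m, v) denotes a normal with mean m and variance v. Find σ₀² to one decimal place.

σ₀² = 110.6

For the Normal–Normal model with known σ², precisions add: τ_n = τ₀ + n/σ².
So 1/σ₀² = 1/1.8541 − 7/13.2 = 0.539345 − 0.530303 = 0.009042.
Hence σ₀² = 1/0.009042 ≈ 110.6.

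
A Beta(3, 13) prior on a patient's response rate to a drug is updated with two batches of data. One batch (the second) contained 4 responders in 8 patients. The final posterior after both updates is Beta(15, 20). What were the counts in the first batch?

8 responders and 3 non-responders

Sequential conjugate updates are equivalent to a single update on the pooled data, so total successes = posterior α − prior α and total failures = posterior β − prior β.
Total across both batches: 15−3=12 responders, 20−13=7 non-responders.
Subtract the second batch: 12−4=8 responders and 7−4=3 non-responders.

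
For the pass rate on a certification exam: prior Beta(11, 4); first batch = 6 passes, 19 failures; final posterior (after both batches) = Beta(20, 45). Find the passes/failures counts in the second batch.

3 passes and 22 failures

Sequential conjugate updates are equivalent to a single update on the pooled data, so total successes = posterior α − prior α and total failures = posterior β − prior β.
Total across both batches: 20−11=9 passes, 45−4=41 failures.
Subtract the first batch: 9−6=3 passes and 41−19=22 failures.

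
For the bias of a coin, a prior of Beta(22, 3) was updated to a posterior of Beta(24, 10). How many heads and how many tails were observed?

2 heads and 7 tails

Under Beta–binomial conjugacy the posterior parameters are (α+s, β+f).
Match parameters: s=24−22=2, f=10−3=7.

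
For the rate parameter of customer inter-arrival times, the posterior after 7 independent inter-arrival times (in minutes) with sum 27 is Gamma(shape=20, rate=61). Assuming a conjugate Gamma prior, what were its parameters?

Gamma–exponential conjugacy: posterior shape = α + n, posterior rate = β + Σtᵢ.
So α = 20 − 7 = 13 and β = 61 − 27 = 34.

Gamma(shape=13, rate=34)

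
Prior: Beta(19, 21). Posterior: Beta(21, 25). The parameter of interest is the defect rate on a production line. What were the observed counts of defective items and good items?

2 defective items and 4 good items

Under Beta–binomial conjugacy the posterior parameters are (α+s, β+f).
Match parameters: s=21−19=2, f=25−21=4.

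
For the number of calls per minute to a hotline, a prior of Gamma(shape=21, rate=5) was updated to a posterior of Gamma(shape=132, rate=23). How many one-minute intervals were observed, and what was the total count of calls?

Gamma–Poisson conjugacy: posterior shape = α + Σxᵢ, posterior rate = β + n.
Matching: Σxᵢ = 132 − 21 = 111 and n = 23 − 5 = 18.

n = 18 one-minute intervals with total 111 calls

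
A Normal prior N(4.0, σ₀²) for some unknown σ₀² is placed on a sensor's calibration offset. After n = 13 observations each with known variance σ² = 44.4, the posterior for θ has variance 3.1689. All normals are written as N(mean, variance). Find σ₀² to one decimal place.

σ₀² = 43.9

For the Normal–Normal model with known σ², precisions add: τ_n = τ₀ + n/σ².
So 1/σ₀² = 1/3.1689 − 13/44.4 = 0.315567 − 0.292793 = 0.022774.
Hence σ₀² = 1/0.022774 ≈ 43.9.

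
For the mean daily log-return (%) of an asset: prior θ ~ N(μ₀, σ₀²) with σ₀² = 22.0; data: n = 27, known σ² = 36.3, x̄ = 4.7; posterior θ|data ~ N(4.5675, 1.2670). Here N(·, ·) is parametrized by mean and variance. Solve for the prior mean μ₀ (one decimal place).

μ₀ = 2.4

The posterior mean is a precision-weighted average: μ_n = (τ₀μ₀ + τ_data·x̄)/(τ₀+τ_data), with τ₀=1/σ₀² and τ_data=n/σ².
Here τ₀ = 1/22.0 = 0.045455 and τ_data = 27/36.3 = 0.743802, so τ_n = 0.789257.
Rearranging for μ₀: μ₀ = (μ_n·τ_n − τ_data·x̄)/τ₀ = (4.5675·0.789257 − 0.743802·4.7) / 0.045455 = 0.109062/0.045455 ≈ 2.4.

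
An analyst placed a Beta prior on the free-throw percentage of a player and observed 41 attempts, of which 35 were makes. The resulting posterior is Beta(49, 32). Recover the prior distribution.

Beta(14, 26)

A Beta(a, b) prior with s successes and f failures in binomial data gives a Beta(a+s, b+f) posterior.
Subtract the data counts: 49−35=14, 32−6=26.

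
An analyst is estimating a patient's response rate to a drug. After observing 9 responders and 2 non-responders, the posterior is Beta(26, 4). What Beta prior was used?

A Beta(α, β) prior with s successes and f failures in binomial data gives a Beta(α+s, β+f) posterior.
So α = 26 − 9 = 17 and β = 4 − 2 = 2.

Beta(17, 2)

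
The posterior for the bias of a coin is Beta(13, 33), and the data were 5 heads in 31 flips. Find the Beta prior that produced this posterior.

Beta(8, 7)

A Beta(α, β) prior with s successes and f failures in binomial data gives a Beta(α+s, β+f) posterior.
So α = 13 − 5 = 8 and β = 33 − 26 = 7.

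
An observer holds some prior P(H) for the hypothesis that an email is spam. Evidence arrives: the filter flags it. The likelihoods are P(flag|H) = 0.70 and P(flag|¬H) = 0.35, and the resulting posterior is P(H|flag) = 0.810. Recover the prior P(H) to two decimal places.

Bayes' rule in odds form gives O(H|E) = O(H)·[P(E|H)/P(E|¬H)], hence O(H) = O(H|E)/LR.
Posterior odds = 0.810/(1−0.810) = 4.2632. LR = 0.70/0.35 = 2.0000.
Prior odds = 4.2632/2.0000 = 2.1316, so P(H) = 2.1316/(1+2.1316) ≈ 0.68.

P(H) = 0.68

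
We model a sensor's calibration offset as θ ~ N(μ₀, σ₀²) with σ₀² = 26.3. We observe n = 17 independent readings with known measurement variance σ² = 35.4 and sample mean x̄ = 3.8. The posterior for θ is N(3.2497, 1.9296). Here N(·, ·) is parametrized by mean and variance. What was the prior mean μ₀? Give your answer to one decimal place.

μ₀ = -3.7

With known observation variance, the Normal–Normal posterior has precision τ_n = τ₀ + n/σ² and mean μ_n = (τ₀μ₀ + (n/σ²)x̄)/τ_n.
Here τ₀ = 1/26.3 = 0.038023 and τ_data = 17/35.4 = 0.480226, so τ_n = 0.518249.
Rearranging for μ₀: μ₀ = (μ_n·τ_n − τ_data·x̄)/τ₀ = (3.2497·0.518249 − 0.480226·3.8) / 0.038023 = -0.140705/0.038023 ≈ -3.7.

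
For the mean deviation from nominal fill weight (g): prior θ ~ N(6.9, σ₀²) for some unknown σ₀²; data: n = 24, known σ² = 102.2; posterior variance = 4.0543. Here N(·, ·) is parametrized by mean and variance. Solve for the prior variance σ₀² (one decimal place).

σ₀² = 84.6

Posterior precision equals prior precision plus data precision: 1/σ_n² = 1/σ₀² + n/σ².
So 1/σ₀² = 1/4.0543 − 24/102.2 = 0.246652 − 0.234834 = 0.011818.
Hence σ₀² = 1/0.011818 ≈ 84.6.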